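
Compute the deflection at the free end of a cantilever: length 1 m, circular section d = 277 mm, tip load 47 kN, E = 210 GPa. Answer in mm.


I = pi * d^4 / 64 = pi * 277^4 / 64 = 288994099.02 mm^4
L = 1000.0 mm, P = 47000.0 N, E = 210000.0 MPa
delta = P * L^3 / (3 * E * I)
= 47000.0 * 1000.0^3 / (3 * 210000.0 * 288994099.02)
= 0.2581 mm

0.2581 mm


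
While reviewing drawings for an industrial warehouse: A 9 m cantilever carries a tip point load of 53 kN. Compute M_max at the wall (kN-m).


For a cantilever with a point load at the free end:
M_max = P * L = 53 * 9 = 477 kN-m

477 kN-m


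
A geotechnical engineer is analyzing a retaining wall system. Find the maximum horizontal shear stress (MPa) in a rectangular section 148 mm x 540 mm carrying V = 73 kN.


A = b * h = 148 * 540 = 79920 mm^2
V = 73 kN = 73000.0 N
tau_max = 1.5 * V / A = 1.5 * 73000.0 / 79920
= 1.3701 MPa

1.3701 MPa


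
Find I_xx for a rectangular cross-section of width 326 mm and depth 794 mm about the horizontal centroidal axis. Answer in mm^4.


I = b * h^3 / 12
= 326 * 794^3 / 12
= 326 * 500566184 / 12
= 13598714665.33 mm^4

13598714665.33 mm^4


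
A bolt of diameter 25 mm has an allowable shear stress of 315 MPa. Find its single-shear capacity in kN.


A = pi * d^2 / 4 = pi * 25^2 / 4 = 490.8739 mm^2
V = f_v * A / 1000 = 315 * 490.8739 / 1000
= 154.6253 kN

154.6253 kN


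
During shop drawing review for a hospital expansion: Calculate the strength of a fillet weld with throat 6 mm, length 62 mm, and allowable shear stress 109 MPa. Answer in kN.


Strength = throat * length * allowable stress
= 6 * 62 * 109 N
= 40548 N
= 40.55 kN

40.55 kN


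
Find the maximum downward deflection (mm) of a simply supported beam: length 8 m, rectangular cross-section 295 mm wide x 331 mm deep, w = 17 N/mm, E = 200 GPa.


I = 295 * 331^3 / 12 = 891506987.08 mm^4
L = 8000.0 mm, w = 17 N/mm, E = 200000.0 MPa
delta = 5 * w * L^4 / (384 * E * I)
= 5 * 17 * 8000.0^4 / (384 * 200000.0 * 891506987.08)
= 5.085 mm

5.085 mm


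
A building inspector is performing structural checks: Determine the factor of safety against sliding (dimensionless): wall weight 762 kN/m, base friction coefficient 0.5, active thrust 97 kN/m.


Resisting force = mu * W = 0.5 * 762 = 381.0 kN/m
FOS = Resisting / Driving = 381.0 / 97
= 3.9278 (dimensionless)

3.9278 (dimensionless)


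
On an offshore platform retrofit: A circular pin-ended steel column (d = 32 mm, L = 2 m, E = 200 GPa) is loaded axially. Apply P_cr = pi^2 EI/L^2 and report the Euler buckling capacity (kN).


I = pi * d^4 / 64 = 51471.85 mm^4
L = 2000.0 mm
P_cr = pi^2 * E * I / L^2
= 9.8696 * 200000.0 * 51471.85 / 2000.0^2
= 25400.34 N = 25.4003 kN

25.4003 kN


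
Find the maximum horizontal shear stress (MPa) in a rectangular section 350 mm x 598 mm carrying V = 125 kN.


A = b * h = 350 * 598 = 209300 mm^2
V = 125 kN = 125000.0 N
tau_max = 1.5 * V / A = 1.5 * 125000.0 / 209300
= 0.8958 MPa

0.8958 MPa


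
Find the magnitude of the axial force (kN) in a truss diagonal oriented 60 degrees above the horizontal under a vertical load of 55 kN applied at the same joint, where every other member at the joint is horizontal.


At the joint, only the diagonal has a vertical component, so vertical equilibrium gives:
F * sin(60) = 55
F = 55 / sin(60)
= 55 / 0.866025
= 63.51 kN

63.51 kN


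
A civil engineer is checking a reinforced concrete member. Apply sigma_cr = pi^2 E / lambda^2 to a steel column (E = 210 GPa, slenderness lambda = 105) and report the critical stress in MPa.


sigma_cr = pi^2 * E / lambda^2
= 9.8696 * 210000.0 / 105^2
= 9.8696 * 210000.0 / 11025
= 187.9925 MPa

187.9925 MPa


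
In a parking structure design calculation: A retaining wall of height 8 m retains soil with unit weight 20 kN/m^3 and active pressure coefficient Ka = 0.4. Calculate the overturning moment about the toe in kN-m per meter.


Pa = 0.5 * Ka * gamma * H^2
= 0.5 * 0.4 * 20 * 8^2
= 256.0 kN/m
Arm = H / 3 = 8 / 3 = 2.6667 m
Mo = Pa * arm = Pa * H / 3 = 256.0 * 8 / 3 = 682.6667 kN-m/m

682.6667 kN-m/m


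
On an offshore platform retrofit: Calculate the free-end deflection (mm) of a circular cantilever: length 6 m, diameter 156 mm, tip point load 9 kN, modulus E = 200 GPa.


I = pi * d^4 / 64 = pi * 156^4 / 64 = 29071557.0 mm^4
L = 6000.0 mm, P = 9000.0 N, E = 200000.0 MPa
delta = P * L^3 / (3 * E * I)
= 9000.0 * 6000.0^3 / (3 * 200000.0 * 29071557.0)
= 111.4491 mm

111.4491 mm


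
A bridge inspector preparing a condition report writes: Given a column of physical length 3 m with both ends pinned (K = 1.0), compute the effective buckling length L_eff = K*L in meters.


L_eff = K * L
= 1.0 * 3
= 3.0 m

3.0 m


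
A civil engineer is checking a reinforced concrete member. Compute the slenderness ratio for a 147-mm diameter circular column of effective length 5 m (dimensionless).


Radius of gyration r = d / 4 = 147 / 4 = 36.75 mm
L_eff = 5000.0 mm
Slenderness ratio = L / r = 5000.0 / 36.75 = 136.05 (dimensionless)

136.05 (dimensionless)


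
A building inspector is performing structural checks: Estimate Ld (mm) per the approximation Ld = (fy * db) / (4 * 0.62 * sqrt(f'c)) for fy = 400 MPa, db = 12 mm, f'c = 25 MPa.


Ld = (fy * db) / (4 * 0.62 * sqrt(f'c))
= (400 * 12) / (4 * 0.62 * sqrt(25))
= 4800 / 12.4
= 387.1 mm

387.1 mm


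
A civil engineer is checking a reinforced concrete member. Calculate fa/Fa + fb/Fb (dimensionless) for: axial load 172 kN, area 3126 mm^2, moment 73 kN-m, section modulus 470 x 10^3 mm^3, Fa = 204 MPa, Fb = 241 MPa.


f_a = P / A = 172000.0 / 3126 = 55.0224 MPa
f_b = M / S = 73000000.0 / 470000.0 = 155.3191 MPa
Ratio = f_a / Fa + f_b / Fb
= 55.0224 / 204 + 155.3191 / 241
= 0.9142 (dimensionless)

0.9142 (dimensionless)


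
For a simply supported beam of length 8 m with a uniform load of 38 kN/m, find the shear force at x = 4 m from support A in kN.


R_A = w * L / 2 = 38 * 8 / 2 = 152.0 kN
V(x) = R_A - w * x = 152.0 - 38 * 4
= 0.0 kN

0.0 kN


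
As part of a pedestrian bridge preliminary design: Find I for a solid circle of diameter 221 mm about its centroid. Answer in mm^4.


r = d / 2 = 221 / 2 = 110.5 mm
I = pi * r^4 / 4 = pi * 110.5^4 / 4
= 117095173.24 mm^4

117095173.24 mm^4


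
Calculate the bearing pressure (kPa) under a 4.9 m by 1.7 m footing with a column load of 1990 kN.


A = 4.9 * 1.7 = 8.33 m^2
q = P / A = 1990 / 8.33
= 238.8956 kPa

238.8956 kPa


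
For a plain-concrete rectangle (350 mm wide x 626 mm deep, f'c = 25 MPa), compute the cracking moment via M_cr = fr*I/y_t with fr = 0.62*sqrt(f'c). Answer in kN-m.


fr = 0.62 * sqrt(25) = 0.62 * 5.0 = 3.1 MPa
I = 350 * 626^3 / 12 = 7155002633.33 mm^4
y_t = 313.0 mm
M_cr = fr * I / y_t = 3.1 * 7155002633.33 / 313.0 N-mm
= 70.8642 kN-m

70.8642 kN-m


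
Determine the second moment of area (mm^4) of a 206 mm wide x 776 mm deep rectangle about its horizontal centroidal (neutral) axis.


I = b * h^3 / 12
= 206 * 776^3 / 12
= 206 * 467288576 / 12
= 8021787221.33 mm^4

8021787221.33 mm^4


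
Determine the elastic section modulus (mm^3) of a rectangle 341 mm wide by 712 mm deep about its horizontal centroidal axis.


S = b * h^2 / 6
= 341 * 712^2 / 6
= 341 * 506944 / 6
= 28811317.33 mm^3

28811317.33 mm^3


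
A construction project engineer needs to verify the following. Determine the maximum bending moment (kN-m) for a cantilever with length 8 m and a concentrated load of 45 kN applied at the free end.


For a cantilever with a point load at the free end:
M_max = P * L = 45 * 8 = 360 kN-m

360 kN-m


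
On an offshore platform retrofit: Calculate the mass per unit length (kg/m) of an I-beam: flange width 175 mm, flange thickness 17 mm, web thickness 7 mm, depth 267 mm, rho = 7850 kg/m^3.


A_flanges = 2 * 175 * 17 = 5950 mm^2
A_web = (267 - 2 * 17) * 7 = 1631 mm^2
A_total = 5950 + 1631 = 7581 mm^2 = 0.007581 m^2
Weight = rho * A = 7850 * 0.007581 = 59.5108 kg/m

59.5108 kg/m


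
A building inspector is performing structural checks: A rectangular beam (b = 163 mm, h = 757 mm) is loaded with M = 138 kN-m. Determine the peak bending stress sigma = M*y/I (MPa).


I = b * h^3 / 12 = 163 * 757^3 / 12 = 5892424096.58 mm^4
y = h / 2 = 757 / 2 = 378.5 mm
M = 138 kN-m = 138000000.0 N-mm
sigma = M * y / I = 138000000.0 * 378.5 / 5892424096.58
= 8.86 MPa

8.86 MPa


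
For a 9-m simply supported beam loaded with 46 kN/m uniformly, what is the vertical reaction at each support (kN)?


Total load = w * L = 46 * 9 = 414 kN
By symmetry, each reaction R = total / 2 = 414 / 2 = 207.0 kN

207.0 kN


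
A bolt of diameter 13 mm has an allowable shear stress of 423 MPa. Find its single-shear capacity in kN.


A = pi * d^2 / 4 = pi * 13^2 / 4 = 132.7323 mm^2
V = f_v * A / 1000 = 423 * 132.7323 / 1000
= 56.1458 kN

56.1458 kN


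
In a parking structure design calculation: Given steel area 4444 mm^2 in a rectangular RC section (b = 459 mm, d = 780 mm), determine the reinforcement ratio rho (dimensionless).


rho = As / (b * d)
= 4444 / (459 * 780)
= 4444 / 358020
= 0.012413 (dimensionless)

0.012413 (dimensionless)


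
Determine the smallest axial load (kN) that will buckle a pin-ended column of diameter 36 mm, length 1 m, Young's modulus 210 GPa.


I = pi * d^4 / 64 = 82447.96 mm^4
L = 1000.0 mm
P_cr = pi^2 * E * I / L^2
= 9.8696 * 210000.0 * 82447.96 / 1000.0^2
= 170883.03 N = 170.883 kN

170.883 kN


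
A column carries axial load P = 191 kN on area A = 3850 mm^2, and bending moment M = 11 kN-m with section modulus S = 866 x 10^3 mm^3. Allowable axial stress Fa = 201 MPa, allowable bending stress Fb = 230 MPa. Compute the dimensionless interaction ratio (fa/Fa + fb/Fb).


f_a = P / A = 191000.0 / 3850 = 49.6104 MPa
f_b = M / S = 11000000.0 / 866000.0 = 12.7021 MPa
Ratio = f_a / Fa + f_b / Fb
= 49.6104 / 201 + 12.7021 / 230
= 0.302 (dimensionless)

0.302 (dimensionless)


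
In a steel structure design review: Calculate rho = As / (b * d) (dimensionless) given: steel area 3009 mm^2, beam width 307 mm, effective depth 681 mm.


rho = As / (b * d)
= 3009 / (307 * 681)
= 3009 / 209067
= 0.014393 (dimensionless)

0.014393 (dimensionless)


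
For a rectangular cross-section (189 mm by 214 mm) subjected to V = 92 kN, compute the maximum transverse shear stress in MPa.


A = b * h = 189 * 214 = 40446 mm^2
V = 92 kN = 92000.0 N
tau_max = 1.5 * V / A = 1.5 * 92000.0 / 40446
= 3.412 MPa

3.412 MPa


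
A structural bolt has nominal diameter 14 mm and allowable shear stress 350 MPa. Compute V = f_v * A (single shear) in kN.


A = pi * d^2 / 4 = pi * 14^2 / 4 = 153.938 mm^2
V = f_v * A / 1000 = 350 * 153.938 / 1000
= 53.8783 kN

53.8783 kN


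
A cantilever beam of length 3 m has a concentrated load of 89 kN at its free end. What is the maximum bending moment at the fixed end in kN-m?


For a cantilever with a point load at the free end:
M_max = P * L = 89 * 3 = 267 kN-m

267 kN-m


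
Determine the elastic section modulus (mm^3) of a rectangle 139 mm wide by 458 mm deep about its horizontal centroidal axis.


S = b * h^2 / 6
= 139 * 458^2 / 6
= 139 * 209764 / 6
= 4859532.67 mm^3

4859532.67 mm^3


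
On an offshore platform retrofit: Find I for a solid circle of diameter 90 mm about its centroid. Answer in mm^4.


r = d / 2 = 90 / 2 = 45.0 mm
I = pi * r^4 / 4 = pi * 45.0^4 / 4
= 3220623.34 mm^4

3220623.34 mm^4


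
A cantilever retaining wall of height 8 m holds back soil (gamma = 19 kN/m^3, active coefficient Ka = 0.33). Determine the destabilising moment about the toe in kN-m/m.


Pa = 0.5 * Ka * gamma * H^2
= 0.5 * 0.33 * 19 * 8^2
= 200.64 kN/m
Arm = H / 3 = 8 / 3 = 2.6667 m
Mo = Pa * arm = Pa * H / 3 = 200.64 * 8 / 3 = 535.04 kN-m/m

535.04 kN-m/m


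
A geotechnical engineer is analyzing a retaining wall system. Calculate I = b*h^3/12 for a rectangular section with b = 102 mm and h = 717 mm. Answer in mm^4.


I = b * h^3 / 12
= 102 * 717^3 / 12
= 102 * 368601813 / 12
= 3133115410.5 mm^4

3133115410.5 mm^4


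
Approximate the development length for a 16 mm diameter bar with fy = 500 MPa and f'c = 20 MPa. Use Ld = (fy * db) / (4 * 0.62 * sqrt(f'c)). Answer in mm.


Ld = (fy * db) / (4 * 0.62 * sqrt(f'c))
= (500 * 16) / (4 * 0.62 * sqrt(20))
= 8000 / 11.0909
= 721.31 mm

721.31 mm


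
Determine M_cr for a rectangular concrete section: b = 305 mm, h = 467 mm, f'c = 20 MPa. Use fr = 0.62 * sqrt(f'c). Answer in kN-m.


fr = 0.62 * sqrt(20) = 0.62 * 4.4721 = 2.7727 MPa
I = 305 * 467^3 / 12 = 2588625559.58 mm^4
y_t = 233.5 mm
M_cr = fr * I / y_t = 2.7727 * 2588625559.58 / 233.5 N-mm
= 30.739 kN-m

30.739 kN-m


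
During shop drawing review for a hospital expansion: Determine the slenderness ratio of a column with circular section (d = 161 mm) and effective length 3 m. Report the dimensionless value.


Radius of gyration r = d / 4 = 161 / 4 = 40.25 mm
L_eff = 3000.0 mm
Slenderness ratio = L / r = 3000.0 / 40.25 = 74.53 (dimensionless)

74.53 (dimensionless)


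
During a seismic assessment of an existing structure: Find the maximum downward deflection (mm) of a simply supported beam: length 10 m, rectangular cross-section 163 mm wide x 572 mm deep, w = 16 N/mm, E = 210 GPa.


I = 163 * 572^3 / 12 = 2542110618.67 mm^4
L = 10000.0 mm, w = 16 N/mm, E = 210000.0 MPa
delta = 5 * w * L^4 / (384 * E * I)
= 5 * 16 * 10000.0^4 / (384 * 210000.0 * 2542110618.67)
= 3.9025 mm

3.9025 mm


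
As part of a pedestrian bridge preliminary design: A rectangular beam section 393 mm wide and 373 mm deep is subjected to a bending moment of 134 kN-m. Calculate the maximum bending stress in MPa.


I = b * h^3 / 12 = 393 * 373^3 / 12 = 1699565081.75 mm^4
y = h / 2 = 373 / 2 = 186.5 mm
M = 134 kN-m = 134000000.0 N-mm
sigma = M * y / I = 134000000.0 * 186.5 / 1699565081.75
= 14.7 MPa

14.7 MPa


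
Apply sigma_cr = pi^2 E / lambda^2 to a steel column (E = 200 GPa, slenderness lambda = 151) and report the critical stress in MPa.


sigma_cr = pi^2 * E / lambda^2
= 9.8696 * 200000.0 / 151^2
= 9.8696 * 200000.0 / 22801
= 86.5717 MPa

86.5717 MPa


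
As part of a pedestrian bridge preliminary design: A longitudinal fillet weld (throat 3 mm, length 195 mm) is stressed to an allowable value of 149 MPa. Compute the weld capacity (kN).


Strength = throat * length * allowable stress
= 3 * 195 * 149 N
= 87165 N
= 87.17 kN

87.17 kN


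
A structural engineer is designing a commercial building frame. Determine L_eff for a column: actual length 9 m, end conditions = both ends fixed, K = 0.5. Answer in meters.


L_eff = K * L
= 0.5 * 9
= 4.5 m

4.5 m


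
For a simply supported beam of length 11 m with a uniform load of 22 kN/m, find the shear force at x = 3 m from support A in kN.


R_A = w * L / 2 = 22 * 11 / 2 = 121.0 kN
V(x) = R_A - w * x = 121.0 - 22 * 3
= 55.0 kN

55.0 kN


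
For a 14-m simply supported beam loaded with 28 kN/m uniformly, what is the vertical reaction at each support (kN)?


Total load = w * L = 28 * 14 = 392 kN
By symmetry, each reaction R = total / 2 = 392 / 2 = 196.0 kN

196.0 kN


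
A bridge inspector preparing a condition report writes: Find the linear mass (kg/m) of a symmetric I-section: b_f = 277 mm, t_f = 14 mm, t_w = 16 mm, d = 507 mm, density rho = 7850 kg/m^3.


A_flanges = 2 * 277 * 14 = 7756 mm^2
A_web = (507 - 2 * 14) * 16 = 7664 mm^2
A_total = 7756 + 7664 = 15420 mm^2 = 0.015420 m^2
Weight = rho * A = 7850 * 0.015420 = 121.047 kg/m

121.047 kg/m


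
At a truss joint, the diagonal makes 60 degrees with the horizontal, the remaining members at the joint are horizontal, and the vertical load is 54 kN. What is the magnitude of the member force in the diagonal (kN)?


At the joint, only the diagonal has a vertical component, so vertical equilibrium gives:
F * sin(60) = 54
F = 54 / sin(60)
= 54 / 0.866025
= 62.35 kN

62.35 kN


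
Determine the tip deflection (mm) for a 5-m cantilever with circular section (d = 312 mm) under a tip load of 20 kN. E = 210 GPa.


I = pi * d^4 / 64 = pi * 312^4 / 64 = 465144912.01 mm^4
L = 5000.0 mm, P = 20000.0 N, E = 210000.0 MPa
delta = P * L^3 / (3 * E * I)
= 20000.0 * 5000.0^3 / (3 * 210000.0 * 465144912.01)
= 8.5312 mm

8.5312 mm


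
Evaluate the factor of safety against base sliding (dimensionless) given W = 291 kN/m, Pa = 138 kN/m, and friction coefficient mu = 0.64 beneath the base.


Resisting force = mu * W = 0.64 * 291 = 186.24 kN/m
FOS = Resisting / Driving = 186.24 / 138
= 1.3496 (dimensionless)

1.3496 (dimensionless)


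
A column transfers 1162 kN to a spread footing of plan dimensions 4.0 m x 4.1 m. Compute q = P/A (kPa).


A = 4.0 * 4.1 = 16.4 m^2
q = P / A = 1162 / 16.4
= 70.8537 kPa

70.8537 kPa


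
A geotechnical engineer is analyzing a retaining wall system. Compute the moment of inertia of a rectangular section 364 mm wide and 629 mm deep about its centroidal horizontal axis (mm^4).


I = b * h^3 / 12
= 364 * 629^3 / 12
= 364 * 248858189 / 12
= 7548698399.67 mm^4

7548698399.67 mm^4


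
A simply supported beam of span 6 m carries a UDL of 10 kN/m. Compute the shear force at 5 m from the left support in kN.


R_A = w * L / 2 = 10 * 6 / 2 = 30.0 kN
V(x) = R_A - w * x = 30.0 - 10 * 5
= -20.0 kN

-20.0 kN


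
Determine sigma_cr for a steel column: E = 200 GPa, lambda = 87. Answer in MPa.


sigma_cr = pi^2 * E / lambda^2
= 9.8696 * 200000.0 / 87^2
= 9.8696 * 200000.0 / 7569
= 260.7902 MPa

260.7902 MPa


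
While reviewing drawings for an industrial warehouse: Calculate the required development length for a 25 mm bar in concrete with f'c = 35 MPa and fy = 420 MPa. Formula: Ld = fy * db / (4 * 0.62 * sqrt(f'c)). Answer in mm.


Ld = (fy * db) / (4 * 0.62 * sqrt(f'c))
= (420 * 25) / (4 * 0.62 * sqrt(35))
= 10500 / 14.6719
= 715.65 mm

715.65 mm


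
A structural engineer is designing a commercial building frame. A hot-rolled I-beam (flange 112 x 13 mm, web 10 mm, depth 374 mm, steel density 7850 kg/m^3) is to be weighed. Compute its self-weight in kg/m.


A_flanges = 2 * 112 * 13 = 2912 mm^2
A_web = (374 - 2 * 13) * 10 = 3480 mm^2
A_total = 2912 + 3480 = 6392 mm^2 = 0.006392 m^2
Weight = rho * A = 7850 * 0.006392 = 50.1772 kg/m

50.1772 kg/m


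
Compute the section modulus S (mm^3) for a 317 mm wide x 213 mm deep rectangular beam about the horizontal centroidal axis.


S = b * h^2 / 6
= 317 * 213^2 / 6
= 317 * 45369 / 6
= 2396995.5 mm^3

2396995.5 mm^3


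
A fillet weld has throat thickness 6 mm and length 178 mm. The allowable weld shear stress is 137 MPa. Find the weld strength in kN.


Strength = throat * length * allowable stress
= 6 * 178 * 137 N
= 146316 N
= 146.32 kN

146.32 kN


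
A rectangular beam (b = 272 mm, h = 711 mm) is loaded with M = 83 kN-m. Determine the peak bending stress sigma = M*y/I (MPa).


I = b * h^3 / 12 = 272 * 711^3 / 12 = 8146976436.0 mm^4
y = h / 2 = 711 / 2 = 355.5 mm
M = 83 kN-m = 83000000.0 N-mm
sigma = M * y / I = 83000000.0 * 355.5 / 8146976436.0
= 3.62 MPa

3.62 MPa


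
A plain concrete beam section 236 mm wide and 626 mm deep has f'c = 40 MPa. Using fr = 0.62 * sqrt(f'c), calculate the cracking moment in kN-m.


fr = 0.62 * sqrt(40) = 0.62 * 6.3246 = 3.9212 MPa
I = 236 * 626^3 / 12 = 4824516061.33 mm^4
y_t = 313.0 mm
M_cr = fr * I / y_t = 3.9212 * 4824516061.33 / 313.0 N-mm
= 60.4409 kN-m

60.4409 kN-m


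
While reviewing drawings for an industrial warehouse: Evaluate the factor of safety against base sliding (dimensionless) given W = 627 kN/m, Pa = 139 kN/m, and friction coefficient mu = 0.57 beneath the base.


Resisting force = mu * W = 0.57 * 627 = 357.39 kN/m
FOS = Resisting / Driving = 357.39 / 139
= 2.5712 (dimensionless)

2.5712 (dimensionless)


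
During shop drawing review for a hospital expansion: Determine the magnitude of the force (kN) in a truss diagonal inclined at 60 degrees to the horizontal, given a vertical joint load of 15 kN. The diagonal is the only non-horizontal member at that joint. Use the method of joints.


At the joint, only the diagonal has a vertical component, so vertical equilibrium gives:
F * sin(60) = 15
F = 15 / sin(60)
= 15 / 0.866025
= 17.32 kN

17.32 kN


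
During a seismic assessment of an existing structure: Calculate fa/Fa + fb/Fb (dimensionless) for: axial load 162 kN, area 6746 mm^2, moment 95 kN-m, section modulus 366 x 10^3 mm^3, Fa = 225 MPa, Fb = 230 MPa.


f_a = P / A = 162000.0 / 6746 = 24.0142 MPa
f_b = M / S = 95000000.0 / 366000.0 = 259.5628 MPa
Ratio = f_a / Fa + f_b / Fb
= 24.0142 / 225 + 259.5628 / 230
= 1.2353 (dimensionless)

1.2353 (dimensionless)


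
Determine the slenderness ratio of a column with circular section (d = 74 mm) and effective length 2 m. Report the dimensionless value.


Radius of gyration r = d / 4 = 74 / 4 = 18.5 mm
L_eff = 2000.0 mm
Slenderness ratio = L / r = 2000.0 / 18.5 = 108.11 (dimensionless)

108.11 (dimensionless)


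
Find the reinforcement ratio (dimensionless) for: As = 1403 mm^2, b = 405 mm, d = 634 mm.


rho = As / (b * d)
= 1403 / (405 * 634)
= 1403 / 256770
= 0.005464 (dimensionless)

0.005464 (dimensionless)


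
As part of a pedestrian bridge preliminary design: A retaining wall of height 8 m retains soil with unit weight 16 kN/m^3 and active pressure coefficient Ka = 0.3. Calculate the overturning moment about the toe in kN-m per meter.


Pa = 0.5 * Ka * gamma * H^2
= 0.5 * 0.3 * 16 * 8^2
= 153.6 kN/m
Arm = H / 3 = 8 / 3 = 2.6667 m
Mo = Pa * arm = Pa * H / 3 = 153.6 * 8 / 3 = 409.6 kN-m/m

409.6 kN-m/m


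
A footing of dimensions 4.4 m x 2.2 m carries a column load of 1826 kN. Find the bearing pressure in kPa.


A = 4.4 * 2.2 = 9.68 m^2
q = P / A = 1826 / 9.68
= 188.6364 kPa

188.6364 kPa


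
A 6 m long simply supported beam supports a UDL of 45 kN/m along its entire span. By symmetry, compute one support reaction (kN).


Total load = w * L = 45 * 6 = 270 kN
By symmetry, each reaction R = total / 2 = 270 / 2 = 135.0 kN

135.0 kN


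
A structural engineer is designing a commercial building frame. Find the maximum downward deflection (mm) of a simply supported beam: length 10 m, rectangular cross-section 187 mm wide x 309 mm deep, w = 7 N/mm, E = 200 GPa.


I = 187 * 309^3 / 12 = 459764885.25 mm^4
L = 10000.0 mm, w = 7 N/mm, E = 200000.0 MPa
delta = 5 * w * L^4 / (384 * E * I)
= 5 * 7 * 10000.0^4 / (384 * 200000.0 * 459764885.25)
= 9.9122 mm

9.9122 mm


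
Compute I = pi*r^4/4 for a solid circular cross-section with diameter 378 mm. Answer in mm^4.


r = d / 2 = 378 / 2 = 189.0 mm
I = pi * r^4 / 4 = pi * 189.0^4 / 4
= 1002160077.64 mm^4

1002160077.64 mm^4


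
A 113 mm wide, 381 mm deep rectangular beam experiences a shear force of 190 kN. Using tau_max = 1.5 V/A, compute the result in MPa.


A = b * h = 113 * 381 = 43053 mm^2
V = 190 kN = 190000.0 N
tau_max = 1.5 * V / A = 1.5 * 190000.0 / 43053
= 6.6197 MPa

6.6197 MPa


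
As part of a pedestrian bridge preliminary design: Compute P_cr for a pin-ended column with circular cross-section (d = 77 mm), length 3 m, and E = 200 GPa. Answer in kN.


I = pi * d^4 / 64 = 1725570.86 mm^4
L = 3000.0 mm
P_cr = pi^2 * E * I / L^2
= 9.8696 * 200000.0 * 1725570.86 / 3000.0^2
= 378460.04 N = 378.46 kN

378.46 kN


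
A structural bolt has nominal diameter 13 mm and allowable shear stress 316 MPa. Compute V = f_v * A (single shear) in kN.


A = pi * d^2 / 4 = pi * 13^2 / 4 = 132.7323 mm^2
V = f_v * A / 1000 = 316 * 132.7323 / 1000
= 41.9434 kN

41.9434 kN


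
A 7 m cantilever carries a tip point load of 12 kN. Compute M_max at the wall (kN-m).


For a cantilever with a point load at the free end:
M_max = P * L = 12 * 7 = 84 kN-m

84 kN-m


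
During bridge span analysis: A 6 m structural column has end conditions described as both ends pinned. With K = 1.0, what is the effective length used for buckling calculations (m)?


L_eff = K * L
= 1.0 * 6
= 6.0 m

6.0 m


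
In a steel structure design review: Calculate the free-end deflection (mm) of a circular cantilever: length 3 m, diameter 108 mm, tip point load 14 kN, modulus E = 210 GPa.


I = pi * d^4 / 64 = pi * 108^4 / 64 = 6678284.57 mm^4
L = 3000.0 mm, P = 14000.0 N, E = 210000.0 MPa
delta = P * L^3 / (3 * E * I)
= 14000.0 * 3000.0^3 / (3 * 210000.0 * 6678284.57)
= 89.8434 mm

89.8434 mm


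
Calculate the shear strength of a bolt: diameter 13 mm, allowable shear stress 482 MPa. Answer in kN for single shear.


A = pi * d^2 / 4 = pi * 13^2 / 4 = 132.7323 mm^2
V = f_v * A / 1000 = 482 * 132.7323 / 1000
= 63.977 kN

63.977 kN


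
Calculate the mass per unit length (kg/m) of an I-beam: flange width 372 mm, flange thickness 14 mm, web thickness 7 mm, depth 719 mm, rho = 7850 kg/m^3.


A_flanges = 2 * 372 * 14 = 10416 mm^2
A_web = (719 - 2 * 14) * 7 = 4837 mm^2
A_total = 10416 + 4837 = 15253 mm^2 = 0.015253 m^2
Weight = rho * A = 7850 * 0.015253 = 119.7361 kg/m

119.7361 kg/m


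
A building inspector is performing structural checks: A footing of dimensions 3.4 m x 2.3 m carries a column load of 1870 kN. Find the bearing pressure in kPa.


A = 3.4 * 2.3 = 7.82 m^2
q = P / A = 1870 / 7.82
= 239.1304 kPa

239.1304 kPa


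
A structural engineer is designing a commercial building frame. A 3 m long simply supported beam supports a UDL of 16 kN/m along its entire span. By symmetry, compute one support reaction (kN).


Total load = w * L = 16 * 3 = 48 kN
By symmetry, each reaction R = total / 2 = 48 / 2 = 24.0 kN

24.0 kN


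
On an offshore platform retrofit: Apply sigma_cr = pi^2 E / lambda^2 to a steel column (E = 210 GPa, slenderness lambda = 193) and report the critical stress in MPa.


sigma_cr = pi^2 * E / lambda^2
= 9.8696 * 210000.0 / 193^2
= 9.8696 * 210000.0 / 37249
= 55.6422 MPa

55.6422 MPa


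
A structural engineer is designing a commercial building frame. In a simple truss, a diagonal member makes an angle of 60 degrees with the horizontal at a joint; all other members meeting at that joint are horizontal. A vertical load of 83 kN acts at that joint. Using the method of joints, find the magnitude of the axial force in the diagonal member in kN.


At the joint, only the diagonal has a vertical component, so vertical equilibrium gives:
F * sin(60) = 83
F = 83 / sin(60)
= 83 / 0.866025
= 95.84 kN

95.84 kN


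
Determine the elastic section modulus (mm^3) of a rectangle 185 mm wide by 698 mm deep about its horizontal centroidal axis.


S = b * h^2 / 6
= 185 * 698^2 / 6
= 185 * 487204 / 6
= 15022123.33 mm^3

15022123.33 mm^3


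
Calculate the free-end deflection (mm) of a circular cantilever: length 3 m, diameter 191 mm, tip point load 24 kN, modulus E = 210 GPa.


I = pi * d^4 / 64 = pi * 191^4 / 64 = 65328602.47 mm^4
L = 3000.0 mm, P = 24000.0 N, E = 210000.0 MPa
delta = P * L^3 / (3 * E * I)
= 24000.0 * 3000.0^3 / (3 * 210000.0 * 65328602.47)
= 15.7446 mm

15.7446 mm


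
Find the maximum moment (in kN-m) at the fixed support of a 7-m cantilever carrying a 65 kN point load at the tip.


For a cantilever with a point load at the free end:
M_max = P * L = 65 * 7 = 455 kN-m

455 kN-m


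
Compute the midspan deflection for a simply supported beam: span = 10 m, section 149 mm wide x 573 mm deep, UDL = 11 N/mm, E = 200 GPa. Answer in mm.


I = 149 * 573^3 / 12 = 2335978752.75 mm^4
L = 10000.0 mm, w = 11 N/mm, E = 200000.0 MPa
delta = 5 * w * L^4 / (384 * E * I)
= 5 * 11 * 10000.0^4 / (384 * 200000.0 * 2335978752.75)
= 3.0657 mm

3.0657 mm


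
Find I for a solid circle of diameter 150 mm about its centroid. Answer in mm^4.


r = d / 2 = 150 / 2 = 75.0 mm
I = pi * r^4 / 4 = pi * 75.0^4 / 4
= 24850488.76 mm^4

24850488.76 mm^4


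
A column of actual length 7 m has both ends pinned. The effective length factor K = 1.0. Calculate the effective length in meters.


L_eff = K * L
= 1.0 * 7
= 7.0 m

7.0 m


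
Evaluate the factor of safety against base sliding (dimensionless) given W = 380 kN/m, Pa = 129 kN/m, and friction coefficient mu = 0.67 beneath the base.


Resisting force = mu * W = 0.67 * 380 = 254.6 kN/m
FOS = Resisting / Driving = 254.6 / 129
= 1.9736 (dimensionless)

1.9736 (dimensionless)


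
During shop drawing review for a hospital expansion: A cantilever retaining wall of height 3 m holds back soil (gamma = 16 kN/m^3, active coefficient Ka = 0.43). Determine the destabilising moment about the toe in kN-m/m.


Pa = 0.5 * Ka * gamma * H^2
= 0.5 * 0.43 * 16 * 3^2
= 30.96 kN/m
Arm = H / 3 = 3 / 3 = 1.0 m
Mo = Pa * arm = Pa * H / 3 = 30.96 * 3 / 3 = 30.96 kN-m/m

30.96 kN-m/m


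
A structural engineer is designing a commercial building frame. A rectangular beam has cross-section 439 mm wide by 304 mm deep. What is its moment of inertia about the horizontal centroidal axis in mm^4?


I = b * h^3 / 12
= 439 * 304^3 / 12
= 439 * 28094464 / 12
= 1027789141.33 mm^4

1027789141.33 mm^4


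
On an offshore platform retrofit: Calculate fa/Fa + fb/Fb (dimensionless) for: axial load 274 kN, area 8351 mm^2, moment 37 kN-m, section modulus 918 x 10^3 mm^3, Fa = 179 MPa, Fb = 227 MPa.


f_a = P / A = 274000.0 / 8351 = 32.8104 MPa
f_b = M / S = 37000000.0 / 918000.0 = 40.305 MPa
Ratio = f_a / Fa + f_b / Fb
= 32.8104 / 179 + 40.305 / 227
= 0.3609 (dimensionless)

0.3609 (dimensionless)


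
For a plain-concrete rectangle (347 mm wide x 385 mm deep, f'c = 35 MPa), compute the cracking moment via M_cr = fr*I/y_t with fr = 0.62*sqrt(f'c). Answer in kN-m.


fr = 0.62 * sqrt(35) = 0.62 * 5.9161 = 3.668 MPa
I = 347 * 385^3 / 12 = 1650176572.92 mm^4
y_t = 192.5 mm
M_cr = fr * I / y_t = 3.668 * 1650176572.92 / 192.5 N-mm
= 31.4431 kN-m

31.4431 kN-m


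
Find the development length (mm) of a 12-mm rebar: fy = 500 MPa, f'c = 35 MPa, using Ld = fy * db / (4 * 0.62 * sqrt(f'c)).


Ld = (fy * db) / (4 * 0.62 * sqrt(f'c))
= (500 * 12) / (4 * 0.62 * sqrt(35))
= 6000 / 14.6719
= 408.95 mm

408.95 mm


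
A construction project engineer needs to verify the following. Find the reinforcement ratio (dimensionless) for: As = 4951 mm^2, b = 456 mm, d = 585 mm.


rho = As / (b * d)
= 4951 / (456 * 585)
= 4951 / 266760
= 0.01856 (dimensionless)

0.01856 (dimensionless)


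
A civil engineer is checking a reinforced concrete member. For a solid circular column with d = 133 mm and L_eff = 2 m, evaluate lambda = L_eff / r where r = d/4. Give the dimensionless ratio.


Radius of gyration r = d / 4 = 133 / 4 = 33.25 mm
L_eff = 2000.0 mm
Slenderness ratio = L / r = 2000.0 / 33.25 = 60.15 (dimensionless)

60.15 (dimensionless)


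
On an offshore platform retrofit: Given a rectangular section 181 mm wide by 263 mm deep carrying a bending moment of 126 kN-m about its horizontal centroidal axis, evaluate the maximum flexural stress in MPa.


I = b * h^3 / 12 = 181 * 263^3 / 12 = 274387658.92 mm^4
y = h / 2 = 263 / 2 = 131.5 mm
M = 126 kN-m = 126000000.0 N-mm
sigma = M * y / I = 126000000.0 * 131.5 / 274387658.92
= 60.39 MPa

60.39 MPa


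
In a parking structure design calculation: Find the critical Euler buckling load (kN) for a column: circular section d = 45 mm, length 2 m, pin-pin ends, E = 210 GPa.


I = pi * d^4 / 64 = 201288.96 mm^4
L = 2000.0 mm
P_cr = pi^2 * E * I / L^2
= 9.8696 * 210000.0 * 201288.96 / 2000.0^2
= 104298.73 N = 104.2987 kN

104.2987 kN


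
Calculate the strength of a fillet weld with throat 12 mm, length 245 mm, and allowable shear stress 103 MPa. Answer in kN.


Strength = throat * length * allowable stress
= 12 * 245 * 103 N
= 302820 N
= 302.82 kN

302.82 kN


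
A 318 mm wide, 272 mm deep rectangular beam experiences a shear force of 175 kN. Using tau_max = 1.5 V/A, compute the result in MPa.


A = b * h = 318 * 272 = 86496 mm^2
V = 175 kN = 175000.0 N
tau_max = 1.5 * V / A = 1.5 * 175000.0 / 86496
= 3.0348 MPa

3.0348 MPa


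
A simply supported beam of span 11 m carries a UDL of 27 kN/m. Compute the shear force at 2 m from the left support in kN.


R_A = w * L / 2 = 27 * 11 / 2 = 148.5 kN
V(x) = R_A - w * x = 148.5 - 27 * 2
= 94.5 kN

94.5 kN


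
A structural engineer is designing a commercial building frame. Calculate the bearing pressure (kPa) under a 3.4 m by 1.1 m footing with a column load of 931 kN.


A = 3.4 * 1.1 = 3.74 m^2
q = P / A = 931 / 3.74
= 248.9305 kPa

248.9305 kPa


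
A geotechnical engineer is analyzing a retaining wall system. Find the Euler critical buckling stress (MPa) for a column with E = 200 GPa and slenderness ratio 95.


sigma_cr = pi^2 * E / lambda^2
= 9.8696 * 200000.0 / 95^2
= 9.8696 * 200000.0 / 9025
= 218.717 MPa

218.717 MPa


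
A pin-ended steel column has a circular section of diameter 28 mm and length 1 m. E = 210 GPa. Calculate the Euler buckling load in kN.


I = pi * d^4 / 64 = 30171.86 mm^4
L = 1000.0 mm
P_cr = pi^2 * E * I / L^2
= 9.8696 * 210000.0 * 30171.86 / 1000.0^2
= 62534.7 N = 62.5347 kN

62.5347 kN


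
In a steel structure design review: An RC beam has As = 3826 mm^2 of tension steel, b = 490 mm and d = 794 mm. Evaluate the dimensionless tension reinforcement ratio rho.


rho = As / (b * d)
= 3826 / (490 * 794)
= 3826 / 389060
= 0.009834 (dimensionless)

0.009834 (dimensionless)


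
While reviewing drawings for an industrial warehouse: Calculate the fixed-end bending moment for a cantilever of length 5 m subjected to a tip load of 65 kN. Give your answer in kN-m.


For a cantilever with a point load at the free end:
M_max = P * L = 65 * 5 = 325 kN-m

325 kN-m


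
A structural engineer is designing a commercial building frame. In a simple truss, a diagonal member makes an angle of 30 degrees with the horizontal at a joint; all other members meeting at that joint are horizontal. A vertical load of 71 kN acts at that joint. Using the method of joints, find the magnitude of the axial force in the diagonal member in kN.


At the joint, only the diagonal has a vertical component, so vertical equilibrium gives:
F * sin(30) = 71
F = 71 / sin(30)
= 71 / 0.5
= 142.0 kN

142.0 kN


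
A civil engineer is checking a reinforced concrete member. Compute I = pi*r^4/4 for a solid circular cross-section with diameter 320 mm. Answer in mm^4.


r = d / 2 = 320 / 2 = 160.0 mm
I = pi * r^4 / 4 = pi * 160.0^4 / 4
= 514718540.36 mm^4

514718540.36 mm^4


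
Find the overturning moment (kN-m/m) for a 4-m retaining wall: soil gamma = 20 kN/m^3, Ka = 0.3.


Pa = 0.5 * Ka * gamma * H^2
= 0.5 * 0.3 * 20 * 4^2
= 48.0 kN/m
Arm = H / 3 = 4 / 3 = 1.3333 m
Mo = Pa * arm = Pa * H / 3 = 48.0 * 4 / 3 = 64.0 kN-m/m

64.0 kN-m/m


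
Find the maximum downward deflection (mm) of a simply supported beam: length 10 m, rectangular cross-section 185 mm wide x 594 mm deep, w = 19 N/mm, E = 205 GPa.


I = 185 * 594^3 / 12 = 3231095670.0 mm^4
L = 10000.0 mm, w = 19 N/mm, E = 205000.0 MPa
delta = 5 * w * L^4 / (384 * E * I)
= 5 * 19 * 10000.0^4 / (384 * 205000.0 * 3231095670.0)
= 3.735 mm

3.735 mm


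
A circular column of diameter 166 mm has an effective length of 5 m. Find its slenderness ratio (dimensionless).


Radius of gyration r = d / 4 = 166 / 4 = 41.5 mm
L_eff = 5000.0 mm
Slenderness ratio = L / r = 5000.0 / 41.5 = 120.48 (dimensionless)

120.48 (dimensionless)


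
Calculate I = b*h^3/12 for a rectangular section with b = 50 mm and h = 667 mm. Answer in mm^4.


I = b * h^3 / 12
= 50 * 667^3 / 12
= 50 * 296740963 / 12
= 1236420679.17 mm^4

1236420679.17 mm^4


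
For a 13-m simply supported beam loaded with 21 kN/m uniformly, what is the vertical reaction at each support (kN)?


Total load = w * L = 21 * 13 = 273 kN
By symmetry, each reaction R = total / 2 = 273 / 2 = 136.5 kN

136.5 kN


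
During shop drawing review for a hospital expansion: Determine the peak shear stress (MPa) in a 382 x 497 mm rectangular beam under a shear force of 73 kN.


A = b * h = 382 * 497 = 189854 mm^2
V = 73 kN = 73000.0 N
tau_max = 1.5 * V / A = 1.5 * 73000.0 / 189854
= 0.5768 MPa

0.5768 MPa


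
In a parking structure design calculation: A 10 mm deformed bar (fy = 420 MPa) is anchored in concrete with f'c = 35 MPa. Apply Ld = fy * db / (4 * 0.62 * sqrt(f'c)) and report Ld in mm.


Ld = (fy * db) / (4 * 0.62 * sqrt(f'c))
= (420 * 10) / (4 * 0.62 * sqrt(35))
= 4200 / 14.6719
= 286.26 mm

286.26 mm


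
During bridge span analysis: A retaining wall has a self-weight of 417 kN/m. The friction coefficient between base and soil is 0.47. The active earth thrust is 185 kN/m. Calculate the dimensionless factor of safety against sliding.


Resisting force = mu * W = 0.47 * 417 = 195.99 kN/m
FOS = Resisting / Driving = 195.99 / 185
= 1.0594 (dimensionless)

1.0594 (dimensionless)


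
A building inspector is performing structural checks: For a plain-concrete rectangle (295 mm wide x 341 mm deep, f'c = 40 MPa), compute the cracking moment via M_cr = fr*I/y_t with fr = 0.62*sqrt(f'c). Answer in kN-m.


fr = 0.62 * sqrt(40) = 0.62 * 6.3246 = 3.9212 MPa
I = 295 * 341^3 / 12 = 974773932.92 mm^4
y_t = 170.5 mm
M_cr = fr * I / y_t = 3.9212 * 974773932.92 / 170.5 N-mm
= 22.4182 kN-m

22.4182 kN-m


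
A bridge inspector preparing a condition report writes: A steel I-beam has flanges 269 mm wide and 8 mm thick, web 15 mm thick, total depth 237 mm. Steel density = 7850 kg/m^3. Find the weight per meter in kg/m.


A_flanges = 2 * 269 * 8 = 4304 mm^2
A_web = (237 - 2 * 8) * 15 = 3315 mm^2
A_total = 4304 + 3315 = 7619 mm^2 = 0.007619 m^2
Weight = rho * A = 7850 * 0.007619 = 59.8092 kg/m

59.8092 kg/m


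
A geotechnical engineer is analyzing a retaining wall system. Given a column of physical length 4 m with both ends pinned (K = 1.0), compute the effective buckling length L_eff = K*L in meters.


L_eff = K * L
= 1.0 * 4
= 4.0 m

4.0 m


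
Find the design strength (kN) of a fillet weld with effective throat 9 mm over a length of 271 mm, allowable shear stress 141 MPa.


Strength = throat * length * allowable stress
= 9 * 271 * 141 N
= 343899 N
= 343.9 kN

343.9 kN


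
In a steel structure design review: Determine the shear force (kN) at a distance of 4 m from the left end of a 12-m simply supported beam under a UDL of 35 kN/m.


R_A = w * L / 2 = 35 * 12 / 2 = 210.0 kN
V(x) = R_A - w * x = 210.0 - 35 * 4
= 70.0 kN

70.0 kN


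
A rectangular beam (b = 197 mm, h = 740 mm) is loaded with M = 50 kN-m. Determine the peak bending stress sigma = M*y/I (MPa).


I = b * h^3 / 12 = 197 * 740^3 / 12 = 6652427333.33 mm^4
y = h / 2 = 740 / 2 = 370.0 mm
M = 50 kN-m = 50000000.0 N-mm
sigma = M * y / I = 50000000.0 * 370.0 / 6652427333.33
= 2.78 MPa

2.78 MPa


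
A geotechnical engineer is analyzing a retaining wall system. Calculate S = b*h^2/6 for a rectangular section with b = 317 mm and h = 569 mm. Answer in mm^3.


S = b * h^2 / 6
= 317 * 569^2 / 6
= 317 * 323761 / 6
= 17105372.83 mm^3

17105372.83 mm^3


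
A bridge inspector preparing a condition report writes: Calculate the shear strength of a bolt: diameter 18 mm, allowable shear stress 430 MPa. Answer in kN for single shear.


A = pi * d^2 / 4 = pi * 18^2 / 4 = 254.469 mm^2
V = f_v * A / 1000 = 430 * 254.469 / 1000
= 109.4217 kN

109.4217 kN


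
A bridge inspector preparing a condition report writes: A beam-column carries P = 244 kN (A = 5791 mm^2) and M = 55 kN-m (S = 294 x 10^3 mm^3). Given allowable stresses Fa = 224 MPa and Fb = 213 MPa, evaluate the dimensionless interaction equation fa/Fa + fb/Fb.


f_a = P / A = 244000.0 / 5791 = 42.1343 MPa
f_b = M / S = 55000000.0 / 294000.0 = 187.0748 MPa
Ratio = f_a / Fa + f_b / Fb
= 42.1343 / 224 + 187.0748 / 213
= 1.0664 (dimensionless)

1.0664 (dimensionless)


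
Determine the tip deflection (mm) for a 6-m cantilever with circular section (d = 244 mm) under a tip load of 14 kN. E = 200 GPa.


I = pi * d^4 / 64 = pi * 244^4 / 64 = 173991969.47 mm^4
L = 6000.0 mm, P = 14000.0 N, E = 200000.0 MPa
delta = P * L^3 / (3 * E * I)
= 14000.0 * 6000.0^3 / (3 * 200000.0 * 173991969.47)
= 28.9669 mm

28.9669 mm
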